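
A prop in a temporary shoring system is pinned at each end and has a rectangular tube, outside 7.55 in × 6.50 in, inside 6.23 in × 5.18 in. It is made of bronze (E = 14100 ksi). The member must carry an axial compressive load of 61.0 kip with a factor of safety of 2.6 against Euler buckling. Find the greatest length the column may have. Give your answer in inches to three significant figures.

Weak-axis I_min = (h_o·b_o³ − h_i·b_i³)/12 with b_o = 6.50, b_i = 5.180 in (shorter outer/inner sides).
I_min = (7.55×6.50³ − 6.230×5.180³)/12 = 100.6 in⁴
Required critical load P_cr = n·P = 2.6 × 61.0 = 158.6 kip = 1.586×10^5 lb
From P_cr = π²EI/(K·L)²:  L = (1/K)·√(π²EI/P_cr) = (1/1)·√(π²×1.41×10^7×100.6/1.586×10^5)
L = 297 in

L_max ≈ 297 in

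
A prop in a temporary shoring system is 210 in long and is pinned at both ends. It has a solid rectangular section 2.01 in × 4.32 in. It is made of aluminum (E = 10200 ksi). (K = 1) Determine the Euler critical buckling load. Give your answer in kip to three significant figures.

Buckling occurs about the weak axis: I_min = h·b³/12 with b = 2.01 in (the shorter side).
I_min = 4.32×2.01³/12 = 2.923 in⁴
Effective length L_e = K·L = 1 × 210 = 210.0 in
P_cr = π²EI / L_e² = π² × 10200×10³ × 2.923 / 210.0² = 6.673×10^3 lb

P_cr ≈ 6.67 kip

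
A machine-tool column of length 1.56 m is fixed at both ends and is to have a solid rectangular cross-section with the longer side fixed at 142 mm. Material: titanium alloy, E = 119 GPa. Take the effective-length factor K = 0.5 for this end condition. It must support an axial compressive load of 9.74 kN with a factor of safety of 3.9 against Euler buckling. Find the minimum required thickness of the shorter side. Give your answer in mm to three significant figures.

Required P_cr = n·P = 3.9 × 9.74 = 37.99 kN
L_e = K·L = 0.5 × 1.56 = 0.7800 m
Required I = P_cr·L_e²/(π²E) = 3.799×10^4 × 0.7800² / (π² × 1.19×10^11) = 1.968×10^-8 m⁴
I_req = 1.968×10^4 mm⁴
Rectangle, weak axis: I_min = h·b³/12 with h = 142 mm fixed  ⇒  b = (12I/h)^(1/3) = 11.8 mm

b ≈ 11.8 mm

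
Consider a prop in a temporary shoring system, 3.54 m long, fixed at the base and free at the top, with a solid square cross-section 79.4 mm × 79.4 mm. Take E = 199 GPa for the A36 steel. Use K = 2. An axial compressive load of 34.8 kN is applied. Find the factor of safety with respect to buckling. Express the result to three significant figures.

I = a⁴/12 = 79.4⁴/12 = 3.312×10^6 mm⁴
I = 3.312×10^6 mm⁴ = 3.312×10^-6 m⁴
Effective length L_e = K·L = 2 × 3.54 = 7.080 m
P_cr = π²EI / L_e² = π² × 199×10⁹ × 3.312×10^-6 / 7.080² = 1.298×10^5 N
Factor of safety n = P_cr / P = 129.77 / 34.8 = 3.73

n ≈ 3.73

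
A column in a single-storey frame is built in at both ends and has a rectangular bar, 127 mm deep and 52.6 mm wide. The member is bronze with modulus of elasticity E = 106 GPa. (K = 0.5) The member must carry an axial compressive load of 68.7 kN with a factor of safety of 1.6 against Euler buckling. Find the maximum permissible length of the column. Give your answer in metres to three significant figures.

L_max ≈ 7.66 m

Buckling occurs about the weak axis: I_min = h·b³/12 with b = 52.6 mm (the shorter side).
I_min = 127×52.6³/12 = 1.540×10^6 mm⁴
I = 1.540×10^-6 m⁴
Required critical load P_cr = n·P = 1.6 × 68.7 = 109.9 kN = 1.099×10^5 N
From P_cr = π²EI/(K·L)²:  L = (1/K)·√(π²EI/P_cr) = (1/0.5)·√(π²×1.06×10^11×1.540×10^-6/1.099×10^5)
L = 7.66 m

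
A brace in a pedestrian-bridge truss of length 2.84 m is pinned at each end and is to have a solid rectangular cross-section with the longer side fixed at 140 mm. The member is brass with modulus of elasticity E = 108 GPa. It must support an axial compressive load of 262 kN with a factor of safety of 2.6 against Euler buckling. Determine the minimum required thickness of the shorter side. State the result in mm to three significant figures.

Required P_cr = n·P = 2.6 × 262 = 681.2 kN
L_e = K·L = 1 × 2.84 = 2.840 m
Required I = P_cr·L_e²/(π²E) = 6.812×10^5 × 2.840² / (π² × 1.08×10^11) = 5.155×10^-6 m⁴
I_req = 5.155×10^6 mm⁴
Rectangle, weak axis: I_min = h·b³/12 with h = 140 mm fixed  ⇒  b = (12I/h)^(1/3) = 76.2 mm

b ≈ 76.2 mm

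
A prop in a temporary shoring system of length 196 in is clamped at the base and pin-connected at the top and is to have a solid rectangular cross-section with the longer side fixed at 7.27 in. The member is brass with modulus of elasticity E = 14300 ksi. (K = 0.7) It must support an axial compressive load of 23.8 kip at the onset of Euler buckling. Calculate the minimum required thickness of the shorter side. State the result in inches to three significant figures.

L_e = K·L = 0.7 × 196 = 137.2 in
Required I = P_cr·L_e²/(π²E) = 2.380×10^4 × 137.2² / (π² × 1.43×10^7) = 3.174 in⁴
Rectangle, weak axis: I_min = h·b³/12 with h = 7.27 in fixed  ⇒  b = (12I/h)^(1/3) = 1.74 in

b ≈ 1.74 in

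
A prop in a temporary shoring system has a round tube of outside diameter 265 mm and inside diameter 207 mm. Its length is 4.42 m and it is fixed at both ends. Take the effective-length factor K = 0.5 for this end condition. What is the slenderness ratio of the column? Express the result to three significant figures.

λ ≈ 26.3

d_o = 265 mm, d_i = 207 mm
I = π(d_o⁴ − d_i⁴)/64 = π(265⁴ − 207.0⁴)/64 = 1.520×10^8 mm⁴
A = 2.150×10^4 mm²;  r_min = √(I/A) = √(1.520×10^8/2.150×10^4) = 84.07 mm
L_e = K·L = 0.5 × 4.42 m = 2.210 m = 2210.0 mm
λ = L_e / r_min = 2210.0 / 84.07 = 26.3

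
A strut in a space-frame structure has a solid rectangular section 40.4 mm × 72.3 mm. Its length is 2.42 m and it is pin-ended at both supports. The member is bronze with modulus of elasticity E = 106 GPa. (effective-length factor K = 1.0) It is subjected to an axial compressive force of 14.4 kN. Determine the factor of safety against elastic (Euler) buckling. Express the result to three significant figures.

Buckling occurs about the weak axis: I_min = h·b³/12 with b = 40.4 mm (the shorter side).
I_min = 72.3×40.4³/12 = 3.973×10^5 mm⁴
I = 3.973×10^5 mm⁴ = 3.973×10^-7 m⁴
Effective length L_e = K·L = 1 × 2.42 = 2.420 m
P_cr = π²EI / L_e² = π² × 106×10⁹ × 3.973×10^-7 / 2.420² = 7.097×10^4 N
Factor of safety n = P_cr / P = 70.970 / 14.4 = 4.93

n ≈ 4.93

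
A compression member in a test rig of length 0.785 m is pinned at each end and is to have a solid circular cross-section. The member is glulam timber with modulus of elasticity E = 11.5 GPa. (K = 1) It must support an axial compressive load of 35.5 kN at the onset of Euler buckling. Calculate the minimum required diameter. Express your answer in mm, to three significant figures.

d ≈ 44.5 mm

L_e = K·L = 1 × 0.785 = 0.7850 m
Required I = P_cr·L_e²/(π²E) = 3.550×10^4 × 0.7850² / (π² × 1.15×10^10) = 1.927×10^-7 m⁴
I_req = 1.927×10^5 mm⁴
Solid circle: I = πd⁴/64  ⇒  d = (64I/π)^(1/4) = (64×1.927×10^5/π)^(1/4) = 44.5 mm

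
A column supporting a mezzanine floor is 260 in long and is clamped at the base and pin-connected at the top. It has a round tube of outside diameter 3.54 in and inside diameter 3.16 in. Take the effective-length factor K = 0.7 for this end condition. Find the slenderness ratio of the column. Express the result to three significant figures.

λ ≈ 153

d_o = 3.54 in, d_i = 3.16 in
I = π(d_o⁴ − d_i⁴)/64 = π(3.54⁴ − 3.160⁴)/64 = 2.814 in⁴
A = 2.000 in²;  r_min = √(I/A) = √(2.814/2.000) = 1.186 in
L_e = K·L = 0.7 × 260 = 182.0 in
λ = L_e / r_min = 182.00 / 1.186 = 153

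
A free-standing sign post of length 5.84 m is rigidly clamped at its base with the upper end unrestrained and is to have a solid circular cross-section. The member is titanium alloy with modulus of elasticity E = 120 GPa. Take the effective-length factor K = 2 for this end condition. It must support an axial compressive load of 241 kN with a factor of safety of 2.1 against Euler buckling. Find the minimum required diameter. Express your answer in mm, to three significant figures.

Required P_cr = n·P = 2.1 × 241 = 506.1 kN
L_e = K·L = 2 × 5.84 = 11.68 m
Required I = P_cr·L_e²/(π²E) = 5.061×10^5 × 11.68² / (π² × 1.20×10^11) = 5.830×10^-5 m⁴
I_req = 5.830×10^7 mm⁴
Solid circle: I = πd⁴/64  ⇒  d = (64I/π)^(1/4) = (64×5.830×10^7/π)^(1/4) = 186 mm

d ≈ 186 mm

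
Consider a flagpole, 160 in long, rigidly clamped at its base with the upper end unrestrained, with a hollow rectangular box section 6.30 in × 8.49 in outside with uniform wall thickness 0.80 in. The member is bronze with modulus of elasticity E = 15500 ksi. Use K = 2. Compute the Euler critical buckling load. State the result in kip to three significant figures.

Inner dimensions: h_i = 8.49 − 2×0.80 = 6.890 in, b_i = 6.30 − 2×0.80 = 4.700 in
Weak-axis I_min = (h_o·b_o³ − h_i·b_i³)/12 with b_o = 6.30, b_i = 4.700 in (shorter outer/inner sides).
I_min = (8.49×6.30³ − 6.890×4.700³)/12 = 117.3 in⁴
Effective length L_e = K·L = 2 × 160 = 320.0 in
P_cr = π²EI / L_e² = π² × 15500×10³ × 117.3 / 320.0² = 1.752×10^5 lb

P_cr ≈ 175 kip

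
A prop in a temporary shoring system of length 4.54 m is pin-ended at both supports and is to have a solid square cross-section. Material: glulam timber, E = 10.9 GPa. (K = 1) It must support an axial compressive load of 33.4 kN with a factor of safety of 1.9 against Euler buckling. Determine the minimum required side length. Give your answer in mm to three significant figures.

Required P_cr = n·P = 1.9 × 33.4 = 63.46 kN
L_e = K·L = 1 × 4.54 = 4.540 m
Required I = P_cr·L_e²/(π²E) = 6.346×10^4 × 4.540² / (π² × 1.09×10^10) = 1.216×10^-5 m⁴
I_req = 1.216×10^7 mm⁴
Solid square: I = a⁴/12  ⇒  a = (12I)^(1/4) = (12×1.216×10^7)^(1/4) = 110 mm

a ≈ 110 mm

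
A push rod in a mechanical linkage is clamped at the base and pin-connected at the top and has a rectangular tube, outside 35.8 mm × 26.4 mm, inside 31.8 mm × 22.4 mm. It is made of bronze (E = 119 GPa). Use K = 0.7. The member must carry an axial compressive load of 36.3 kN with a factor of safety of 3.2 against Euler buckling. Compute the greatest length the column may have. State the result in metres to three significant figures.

L_max ≈ 0.720 m

Weak-axis I_min = (h_o·b_o³ − h_i·b_i³)/12 with b_o = 26.4, b_i = 22.40 mm (shorter outer/inner sides).
I_min = (35.8×26.4³ − 31.80×22.40³)/12 = 2.511×10^4 mm⁴
I = 2.511×10^-8 m⁴
Required critical load P_cr = n·P = 3.2 × 36.3 = 116.2 kN = 1.162×10^5 N
From P_cr = π²EI/(K·L)²:  L = (1/K)·√(π²EI/P_cr) = (1/0.7)·√(π²×1.19×10^11×2.511×10^-8/1.162×10^5)
L = 0.720 m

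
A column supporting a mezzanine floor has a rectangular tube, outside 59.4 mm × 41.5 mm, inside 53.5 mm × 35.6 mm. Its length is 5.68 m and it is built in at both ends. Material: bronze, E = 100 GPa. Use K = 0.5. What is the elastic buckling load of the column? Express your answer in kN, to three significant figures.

P_cr ≈ 18.7 kN

Weak-axis I_min = (h_o·b_o³ − h_i·b_i³)/12 with b_o = 41.5, b_i = 35.60 mm (shorter outer/inner sides).
I_min = (59.4×41.5³ − 53.50×35.60³)/12 = 1.526×10^5 mm⁴
I = 1.526×10^5 mm⁴ = 1.526×10^-7 m⁴
Effective length L_e = K·L = 0.5 × 5.68 = 2.840 m
P_cr = π²EI / L_e² = π² × 100×10⁹ × 1.526×10^-7 / 2.840² = 1.868×10^4 N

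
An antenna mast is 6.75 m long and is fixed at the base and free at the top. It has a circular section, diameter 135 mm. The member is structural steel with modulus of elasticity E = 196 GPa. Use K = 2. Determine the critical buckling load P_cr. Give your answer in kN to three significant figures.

I = πd⁴/64 = π×135⁴/64 = 1.630×10^7 mm⁴
I = 1.630×10^7 mm⁴ = 1.630×10^-5 m⁴
Effective length L_e = K·L = 2 × 6.75 = 13.50 m
P_cr = π²EI / L_e² = π² × 196×10⁹ × 1.630×10^-5 / 13.50² = 1.731×10^5 N

P_cr ≈ 173 kN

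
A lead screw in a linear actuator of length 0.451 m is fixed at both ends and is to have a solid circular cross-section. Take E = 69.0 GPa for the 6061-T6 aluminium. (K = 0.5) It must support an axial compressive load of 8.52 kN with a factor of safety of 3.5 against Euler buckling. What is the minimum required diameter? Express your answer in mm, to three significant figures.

d ≈ 14.6 mm

Required P_cr = n·P = 3.5 × 8.52 = 29.82 kN
L_e = K·L = 0.5 × 0.451 = 0.2255 m
Required I = P_cr·L_e²/(π²E) = 2.982×10^4 × 0.2255² / (π² × 6.90×10^10) = 2.227×10^-9 m⁴
I_req = 2.227×10^3 mm⁴
Solid circle: I = πd⁴/64  ⇒  d = (64I/π)^(1/4) = (64×2.227×10^3/π)^(1/4) = 14.6 mm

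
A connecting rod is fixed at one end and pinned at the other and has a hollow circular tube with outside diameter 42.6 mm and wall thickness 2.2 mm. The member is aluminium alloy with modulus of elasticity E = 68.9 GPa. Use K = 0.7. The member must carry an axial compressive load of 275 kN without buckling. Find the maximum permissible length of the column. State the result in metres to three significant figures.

Inner diameter d_i = 42.6 − 2×2.2 = 38.20 mm
I = π(d_o⁴ − d_i⁴)/64 = π(42.6⁴ − 38.20⁴)/64 = 5.714×10^4 mm⁴
I = 5.714×10^-8 m⁴
At the buckling limit P_cr = P = 2.750×10^5 N
From P_cr = π²EI/(K·L)²:  L = (1/K)·√(π²EI/P_cr) = (1/0.7)·√(π²×6.89×10^10×5.714×10^-8/2.750×10^5)
L = 0.537 m

L_max ≈ 0.537 m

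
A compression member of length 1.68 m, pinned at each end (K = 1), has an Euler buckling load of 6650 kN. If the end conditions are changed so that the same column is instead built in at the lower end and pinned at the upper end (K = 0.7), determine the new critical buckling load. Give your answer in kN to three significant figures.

P_cr ≈ 13600 kN

P_cr ∝ 1/K², so P_cr,new = P_cr,old × (K_old/K_new)² = 6650 × (1/0.7)²
= 6650 × 2.041 = 13600 kN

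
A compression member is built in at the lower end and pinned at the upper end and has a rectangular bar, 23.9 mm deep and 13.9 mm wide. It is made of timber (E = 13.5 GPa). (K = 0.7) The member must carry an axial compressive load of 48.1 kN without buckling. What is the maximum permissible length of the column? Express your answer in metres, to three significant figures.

Buckling occurs about the weak axis: I_min = h·b³/12 with b = 13.9 mm (the shorter side).
I_min = 23.9×13.9³/12 = 5.349×10^3 mm⁴
I = 5.349×10^-9 m⁴
At the buckling limit P_cr = P = 4.810×10^4 N
From P_cr = π²EI/(K·L)²:  L = (1/K)·√(π²EI/P_cr) = (1/0.7)·√(π²×1.35×10^10×5.349×10^-9/4.810×10^4)
L = 0.174 m

L_max ≈ 0.174 m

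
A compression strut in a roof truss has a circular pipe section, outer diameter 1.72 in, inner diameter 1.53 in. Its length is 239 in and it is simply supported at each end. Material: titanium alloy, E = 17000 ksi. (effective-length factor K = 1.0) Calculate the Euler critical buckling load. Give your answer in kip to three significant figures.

d_o = 1.72 in, d_i = 1.53 in
I = π(d_o⁴ − d_i⁴)/64 = π(1.72⁴ − 1.530⁴)/64 = 0.1606 in⁴
Effective length L_e = K·L = 1 × 239 = 239.0 in
P_cr = π²EI / L_e² = π² × 17000×10³ × 0.1606 / 239.0² = 471.8 lb

P_cr ≈ 0.472 kip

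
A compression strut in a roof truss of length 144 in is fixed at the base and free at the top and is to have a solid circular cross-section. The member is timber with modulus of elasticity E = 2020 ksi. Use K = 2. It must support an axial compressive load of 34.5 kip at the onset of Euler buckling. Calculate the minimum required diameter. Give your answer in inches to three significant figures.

L_e = K·L = 2 × 144 = 288.0 in
Required I = P_cr·L_e²/(π²E) = 3.450×10^4 × 288.0² / (π² × 2.02×10^6) = 143.5 in⁴
Solid circle: I = πd⁴/64  ⇒  d = (64I/π)^(1/4) = (64×143.5/π)^(1/4) = 7.35 in

d ≈ 7.35 in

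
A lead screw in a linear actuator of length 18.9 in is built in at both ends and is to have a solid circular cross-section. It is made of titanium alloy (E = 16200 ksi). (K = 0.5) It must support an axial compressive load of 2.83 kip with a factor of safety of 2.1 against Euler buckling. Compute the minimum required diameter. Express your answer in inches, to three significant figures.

d ≈ 0.510 in

Required P_cr = n·P = 2.1 × 2.83 = 5.943 kip
L_e = K·L = 0.5 × 18.9 = 9.450 in
Required I = P_cr·L_e²/(π²E) = 5.943×10^3 × 9.450² / (π² × 1.62×10^7) = 3.319×10^-3 in⁴
Solid circle: I = πd⁴/64  ⇒  d = (64I/π)^(1/4) = (64×3.319×10^-3/π)^(1/4) = 0.510 in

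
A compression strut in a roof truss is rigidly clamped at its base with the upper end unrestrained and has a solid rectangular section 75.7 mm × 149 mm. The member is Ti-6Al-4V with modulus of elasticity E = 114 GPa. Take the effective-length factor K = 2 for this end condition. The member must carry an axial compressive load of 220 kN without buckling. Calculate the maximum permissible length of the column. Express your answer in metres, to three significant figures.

L_max ≈ 2.62 m

Buckling occurs about the weak axis: I_min = h·b³/12 with b = 75.7 mm (the shorter side).
I_min = 149×75.7³/12 = 5.386×10^6 mm⁴
I = 5.386×10^-6 m⁴
At the buckling limit P_cr = P = 2.200×10^5 N
From P_cr = π²EI/(K·L)²:  L = (1/K)·√(π²EI/P_cr) = (1/2)·√(π²×1.14×10^11×5.386×10^-6/2.200×10^5)
L = 2.62 m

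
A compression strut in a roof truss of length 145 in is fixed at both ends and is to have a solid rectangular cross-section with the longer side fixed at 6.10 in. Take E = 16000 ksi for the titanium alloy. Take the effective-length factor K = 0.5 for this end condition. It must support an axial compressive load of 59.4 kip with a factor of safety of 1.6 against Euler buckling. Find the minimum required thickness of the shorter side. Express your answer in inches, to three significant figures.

b ≈ 1.84 in

Required P_cr = n·P = 1.6 × 59.4 = 95.04 kip
L_e = K·L = 0.5 × 145 = 72.50 in
Required I = P_cr·L_e²/(π²E) = 9.504×10^4 × 72.50² / (π² × 1.60×10^7) = 3.163 in⁴
Rectangle, weak axis: I_min = h·b³/12 with h = 6.10 in fixed  ⇒  b = (12I/h)^(1/3) = 1.84 in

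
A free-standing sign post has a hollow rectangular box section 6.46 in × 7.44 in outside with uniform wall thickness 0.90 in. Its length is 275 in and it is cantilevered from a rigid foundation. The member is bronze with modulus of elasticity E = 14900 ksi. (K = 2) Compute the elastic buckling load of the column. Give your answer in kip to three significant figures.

Inner dimensions: h_i = 7.44 − 2×0.90 = 5.640 in, b_i = 6.46 − 2×0.90 = 4.660 in
Weak-axis I_min = (h_o·b_o³ − h_i·b_i³)/12 with b_o = 6.46, b_i = 4.660 in (shorter outer/inner sides).
I_min = (7.44×6.46³ − 5.640×4.660³)/12 = 119.6 in⁴
Effective length L_e = K·L = 2 × 275 = 550.0 in
P_cr = π²EI / L_e² = π² × 14900×10³ × 119.6 / 550.0² = 5.813×10^4 lb

P_cr ≈ 58.1 kip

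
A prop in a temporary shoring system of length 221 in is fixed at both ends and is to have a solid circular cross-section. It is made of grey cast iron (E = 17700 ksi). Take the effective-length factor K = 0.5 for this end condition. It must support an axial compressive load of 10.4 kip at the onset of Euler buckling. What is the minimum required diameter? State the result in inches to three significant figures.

L_e = K·L = 0.5 × 221 = 110.5 in
Required I = P_cr·L_e²/(π²E) = 1.040×10^4 × 110.5² / (π² × 1.77×10^7) = 0.7269 in⁴
Solid circle: I = πd⁴/64  ⇒  d = (64I/π)^(1/4) = (64×0.7269/π)^(1/4) = 1.96 in

d ≈ 1.96 in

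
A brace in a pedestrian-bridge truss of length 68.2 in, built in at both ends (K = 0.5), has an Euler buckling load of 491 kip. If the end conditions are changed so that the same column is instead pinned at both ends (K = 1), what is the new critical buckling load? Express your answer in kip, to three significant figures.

P_cr ∝ 1/K², so P_cr,new = P_cr,old × (K_old/K_new)² = 491 × (0.5/1)²
= 491 × 0.2500 = 123 kip

P_cr ≈ 123 kip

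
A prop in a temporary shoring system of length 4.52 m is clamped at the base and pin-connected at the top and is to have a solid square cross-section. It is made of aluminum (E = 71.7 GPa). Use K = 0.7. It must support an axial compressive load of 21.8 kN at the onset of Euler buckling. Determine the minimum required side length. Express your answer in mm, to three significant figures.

L_e = K·L = 0.7 × 4.52 = 3.164 m
Required I = P_cr·L_e²/(π²E) = 2.180×10^4 × 3.164² / (π² × 7.17×10^10) = 3.084×10^-7 m⁴
I_req = 3.084×10^5 mm⁴
Solid square: I = a⁴/12  ⇒  a = (12I)^(1/4) = (12×3.084×10^5)^(1/4) = 43.9 mm

a ≈ 43.9 mm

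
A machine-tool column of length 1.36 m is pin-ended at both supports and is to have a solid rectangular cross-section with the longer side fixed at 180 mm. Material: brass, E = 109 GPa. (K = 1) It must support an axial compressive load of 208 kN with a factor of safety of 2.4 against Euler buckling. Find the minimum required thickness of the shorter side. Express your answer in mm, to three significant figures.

b ≈ 38.5 mm

Required P_cr = n·P = 2.4 × 208 = 499.2 kN
L_e = K·L = 1 × 1.36 = 1.360 m
Required I = P_cr·L_e²/(π²E) = 4.992×10^5 × 1.360² / (π² × 1.09×10^11) = 8.583×10^-7 m⁴
I_req = 8.583×10^5 mm⁴
Rectangle, weak axis: I_min = h·b³/12 with h = 180 mm fixed  ⇒  b = (12I/h)^(1/3) = 38.5 mm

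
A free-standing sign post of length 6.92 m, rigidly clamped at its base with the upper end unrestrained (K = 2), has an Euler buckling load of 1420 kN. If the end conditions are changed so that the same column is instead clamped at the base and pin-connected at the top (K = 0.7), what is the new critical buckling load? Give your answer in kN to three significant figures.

P_cr ≈ 11600 kN

P_cr ∝ 1/K², so P_cr,new = P_cr,old × (K_old/K_new)² = 1420 × (2/0.7)²
= 1420 × 8.163 = 11600 kN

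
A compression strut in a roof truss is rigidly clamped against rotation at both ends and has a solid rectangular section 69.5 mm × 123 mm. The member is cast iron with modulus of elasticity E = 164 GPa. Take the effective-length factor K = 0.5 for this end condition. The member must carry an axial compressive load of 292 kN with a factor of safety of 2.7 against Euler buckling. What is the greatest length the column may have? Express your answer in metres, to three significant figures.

Buckling occurs about the weak axis: I_min = h·b³/12 with b = 69.5 mm (the shorter side).
I_min = 123×69.5³/12 = 3.441×10^6 mm⁴
I = 3.441×10^-6 m⁴
Required critical load P_cr = n·P = 2.7 × 292 = 788.4 kN = 7.884×10^5 N
From P_cr = π²EI/(K·L)²:  L = (1/K)·√(π²EI/P_cr) = (1/0.5)·√(π²×1.64×10^11×3.441×10^-6/7.884×10^5)
L = 5.32 m

L_max ≈ 5.32 m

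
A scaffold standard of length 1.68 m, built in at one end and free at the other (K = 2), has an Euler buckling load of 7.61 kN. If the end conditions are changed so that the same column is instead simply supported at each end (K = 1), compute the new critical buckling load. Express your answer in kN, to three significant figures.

P_cr ≈ 30.4 kN

P_cr ∝ 1/K², so P_cr,new = P_cr,old × (K_old/K_new)² = 7.61 × (2/1)²
= 7.61 × 4.000 = 30.4 kN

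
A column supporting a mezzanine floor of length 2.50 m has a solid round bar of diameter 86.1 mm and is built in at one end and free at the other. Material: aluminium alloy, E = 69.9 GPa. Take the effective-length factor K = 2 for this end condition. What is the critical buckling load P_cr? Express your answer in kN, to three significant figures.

P_cr ≈ 74.4 kN

I = πd⁴/64 = π×86.1⁴/64 = 2.698×10^6 mm⁴
I = 2.698×10^6 mm⁴ = 2.698×10^-6 m⁴
Effective length L_e = K·L = 2 × 2.50 = 5.000 m
P_cr = π²EI / L_e² = π² × 69.9×10⁹ × 2.698×10^-6 / 5.000² = 7.444×10^4 N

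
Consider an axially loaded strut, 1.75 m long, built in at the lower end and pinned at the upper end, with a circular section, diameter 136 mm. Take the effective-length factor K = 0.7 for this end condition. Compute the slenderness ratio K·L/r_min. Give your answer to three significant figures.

λ ≈ 36.0

I = πd⁴/64 = π×136⁴/64 = 1.679×10^7 mm⁴
A = 1.453×10^4 mm²;  r_min = √(I/A) = √(1.679×10^7/1.453×10^4) = 34.00 mm
L_e = K·L = 0.7 × 1.75 m = 1.225 m = 1225.0 mm
λ = L_e / r_min = 1225.0 / 34.00 = 36.0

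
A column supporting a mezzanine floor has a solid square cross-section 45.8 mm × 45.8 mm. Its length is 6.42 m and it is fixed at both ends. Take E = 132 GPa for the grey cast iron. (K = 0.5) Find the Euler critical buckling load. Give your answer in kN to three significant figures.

I = a⁴/12 = 45.8⁴/12 = 3.667×10^5 mm⁴
I = 3.667×10^5 mm⁴ = 3.667×10^-7 m⁴
Effective length L_e = K·L = 0.5 × 6.42 = 3.210 m
P_cr = π²EI / L_e² = π² × 132×10⁹ × 3.667×10^-7 / 3.210² = 4.636×10^4 N

P_cr ≈ 46.4 kN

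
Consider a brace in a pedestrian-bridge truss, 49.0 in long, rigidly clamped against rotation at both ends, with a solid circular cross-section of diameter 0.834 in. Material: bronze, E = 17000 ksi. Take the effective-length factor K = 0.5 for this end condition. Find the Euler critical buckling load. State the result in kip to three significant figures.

P_cr ≈ 6.64 kip

I = πd⁴/64 = π×0.834⁴/64 = 2.375×10^-2 in⁴
Effective length L_e = K·L = 0.5 × 49.0 = 24.50 in
P_cr = π²EI / L_e² = π² × 17000×10³ × 2.375×10^-2 / 24.50² = 6.638×10^3 lb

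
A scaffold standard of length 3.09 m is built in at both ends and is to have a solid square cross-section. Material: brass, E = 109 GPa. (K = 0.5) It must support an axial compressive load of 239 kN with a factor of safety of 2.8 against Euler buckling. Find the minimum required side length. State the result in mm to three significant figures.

a ≈ 65.0 mm

Required P_cr = n·P = 2.8 × 239 = 669.2 kN
L_e = K·L = 0.5 × 3.09 = 1.545 m
Required I = P_cr·L_e²/(π²E) = 6.692×10^5 × 1.545² / (π² × 1.09×10^11) = 1.485×10^-6 m⁴
I_req = 1.485×10^6 mm⁴
Solid square: I = a⁴/12  ⇒  a = (12I)^(1/4) = (12×1.485×10^6)^(1/4) = 65.0 mm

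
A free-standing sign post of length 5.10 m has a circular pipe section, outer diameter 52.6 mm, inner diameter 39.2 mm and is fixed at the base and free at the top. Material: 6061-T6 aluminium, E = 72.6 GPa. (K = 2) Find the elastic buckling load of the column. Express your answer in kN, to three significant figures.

P_cr ≈ 1.79 kN

d_o = 52.6 mm, d_i = 39.2 mm
I = π(d_o⁴ − d_i⁴)/64 = π(52.6⁴ − 39.20⁴)/64 = 2.599×10^5 mm⁴
I = 2.599×10^5 mm⁴ = 2.599×10^-7 m⁴
Effective length L_e = K·L = 2 × 5.10 = 10.20 m
P_cr = π²EI / L_e² = π² × 72.6×10⁹ × 2.599×10^-7 / 10.20² = 1.790×10^3 N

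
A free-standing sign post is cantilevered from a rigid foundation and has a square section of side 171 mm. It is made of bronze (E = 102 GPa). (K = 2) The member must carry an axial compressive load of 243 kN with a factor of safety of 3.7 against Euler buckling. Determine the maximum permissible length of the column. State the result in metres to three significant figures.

I = a⁴/12 = 171⁴/12 = 7.125×10^7 mm⁴
I = 7.125×10^-5 m⁴
Required critical load P_cr = n·P = 3.7 × 243 = 899.1 kN = 8.991×10^5 N
From P_cr = π²EI/(K·L)²:  L = (1/K)·√(π²EI/P_cr) = (1/2)·√(π²×1.02×10^11×7.125×10^-5/8.991×10^5)
L = 4.47 m

L_max ≈ 4.47 m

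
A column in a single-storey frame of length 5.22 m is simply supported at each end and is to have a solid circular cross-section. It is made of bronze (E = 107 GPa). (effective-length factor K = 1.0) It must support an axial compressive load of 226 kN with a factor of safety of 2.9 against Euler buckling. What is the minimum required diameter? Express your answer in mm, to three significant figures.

d ≈ 136 mm

Required P_cr = n·P = 2.9 × 226 = 655.4 kN
L_e = K·L = 1 × 5.22 = 5.220 m
Required I = P_cr·L_e²/(π²E) = 6.554×10^5 × 5.220² / (π² × 1.07×10^11) = 1.691×10^-5 m⁴
I_req = 1.691×10^7 mm⁴
Solid circle: I = πd⁴/64  ⇒  d = (64I/π)^(1/4) = (64×1.691×10^7/π)^(1/4) = 136 mm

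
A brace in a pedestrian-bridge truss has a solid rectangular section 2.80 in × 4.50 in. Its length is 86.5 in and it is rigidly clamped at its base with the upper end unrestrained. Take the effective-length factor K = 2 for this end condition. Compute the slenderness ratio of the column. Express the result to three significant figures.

Buckling occurs about the weak axis: I_min = h·b³/12 with b = 2.80 in (the shorter side).
I_min = 4.50×2.80³/12 = 8.232 in⁴
A = 12.60 in²;  r_min = √(I/A) = √(8.232/12.60) = 0.8083 in
L_e = K·L = 2 × 86.5 = 173.0 in
λ = L_e / r_min = 173.00 / 0.8083 = 214

λ ≈ 214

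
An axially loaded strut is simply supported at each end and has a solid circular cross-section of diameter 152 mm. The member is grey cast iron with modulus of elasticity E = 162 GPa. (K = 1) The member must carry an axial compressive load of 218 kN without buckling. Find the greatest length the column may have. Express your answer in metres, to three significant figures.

L_max ≈ 13.9 m

I = πd⁴/64 = π×152⁴/64 = 2.620×10^7 mm⁴
I = 2.620×10^-5 m⁴
At the buckling limit P_cr = P = 2.180×10^5 N
From P_cr = π²EI/(K·L)²:  L = (1/K)·√(π²EI/P_cr) = (1/1)·√(π²×1.62×10^11×2.620×10^-5/2.180×10^5)
L = 13.9 m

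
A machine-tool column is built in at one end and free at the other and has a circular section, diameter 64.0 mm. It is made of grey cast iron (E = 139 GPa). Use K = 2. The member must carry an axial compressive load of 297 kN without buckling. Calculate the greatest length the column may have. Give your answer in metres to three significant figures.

L_max ≈ 0.975 m

I = πd⁴/64 = π×64.0⁴/64 = 8.235×10^5 mm⁴
I = 8.235×10^-7 m⁴
At the buckling limit P_cr = P = 2.970×10^5 N
From P_cr = π²EI/(K·L)²:  L = (1/K)·√(π²EI/P_cr) = (1/2)·√(π²×1.39×10^11×8.235×10^-7/2.970×10^5)
L = 0.975 m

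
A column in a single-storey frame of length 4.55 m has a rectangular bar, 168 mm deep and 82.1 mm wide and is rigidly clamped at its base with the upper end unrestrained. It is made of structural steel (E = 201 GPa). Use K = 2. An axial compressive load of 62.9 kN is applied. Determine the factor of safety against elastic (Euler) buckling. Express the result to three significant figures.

Buckling occurs about the weak axis: I_min = h·b³/12 with b = 82.1 mm (the shorter side).
I_min = 168×82.1³/12 = 7.747×10^6 mm⁴
I = 7.747×10^6 mm⁴ = 7.747×10^-6 m⁴
Effective length L_e = K·L = 2 × 4.55 = 9.100 m
P_cr = π²EI / L_e² = π² × 201×10⁹ × 7.747×10^-6 / 9.100² = 1.856×10^5 N
Factor of safety n = P_cr / P = 185.60 / 62.9 = 2.95

n ≈ 2.95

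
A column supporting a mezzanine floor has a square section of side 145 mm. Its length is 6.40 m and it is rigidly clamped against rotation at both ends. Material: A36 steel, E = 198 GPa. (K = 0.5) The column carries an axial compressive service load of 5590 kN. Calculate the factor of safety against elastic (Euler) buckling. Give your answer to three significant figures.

n ≈ 1.26

I = a⁴/12 = 145⁴/12 = 3.684×10^7 mm⁴
I = 3.684×10^7 mm⁴ = 3.684×10^-5 m⁴
Effective length L_e = K·L = 0.5 × 6.40 = 3.200 m
P_cr = π²EI / L_e² = π² × 198×10⁹ × 3.684×10^-5 / 3.200² = 7.030×10^6 N
Factor of safety n = P_cr / P = 7030.0 / 5590 = 1.26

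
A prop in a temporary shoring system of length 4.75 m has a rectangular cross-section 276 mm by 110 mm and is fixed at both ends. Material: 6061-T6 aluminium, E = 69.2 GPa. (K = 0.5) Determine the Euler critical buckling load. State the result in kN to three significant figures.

Buckling occurs about the weak axis: I_min = h·b³/12 with b = 110 mm (the shorter side).
I_min = 276×110³/12 = 3.061×10^7 mm⁴
I = 3.061×10^7 mm⁴ = 3.061×10^-5 m⁴
Effective length L_e = K·L = 0.5 × 4.75 = 2.375 m
P_cr = π²EI / L_e² = π² × 69.2×10⁹ × 3.061×10^-5 / 2.375² = 3.707×10^6 N

P_cr ≈ 3710 kN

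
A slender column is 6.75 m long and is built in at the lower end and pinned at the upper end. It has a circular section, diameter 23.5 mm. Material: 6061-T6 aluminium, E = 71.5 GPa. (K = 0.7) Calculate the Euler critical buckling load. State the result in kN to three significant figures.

I = πd⁴/64 = π×23.5⁴/64 = 1.497×10^4 mm⁴
I = 1.497×10^4 mm⁴ = 1.497×10^-8 m⁴
Effective length L_e = K·L = 0.7 × 6.75 = 4.725 m
P_cr = π²EI / L_e² = π² × 71.5×10⁹ × 1.497×10^-8 / 4.725² = 473.2 N

P_cr ≈ 0.473 kN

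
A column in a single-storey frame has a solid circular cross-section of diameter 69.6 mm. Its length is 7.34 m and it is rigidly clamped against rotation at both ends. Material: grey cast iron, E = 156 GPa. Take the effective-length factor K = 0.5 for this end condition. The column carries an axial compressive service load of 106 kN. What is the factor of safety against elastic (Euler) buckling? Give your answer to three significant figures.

I = πd⁴/64 = π×69.6⁴/64 = 1.152×10^6 mm⁴
I = 1.152×10^6 mm⁴ = 1.152×10^-6 m⁴
Effective length L_e = K·L = 0.5 × 7.34 = 3.670 m
P_cr = π²EI / L_e² = π² × 156×10⁹ × 1.152×10^-6 / 3.670² = 1.317×10^5 N
Factor of safety n = P_cr / P = 131.67 / 106 = 1.24

n ≈ 1.24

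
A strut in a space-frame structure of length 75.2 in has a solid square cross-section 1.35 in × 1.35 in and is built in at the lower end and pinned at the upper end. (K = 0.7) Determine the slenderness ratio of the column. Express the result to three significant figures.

I = a⁴/12 = 1.35⁴/12 = 0.2768 in⁴
A = 1.823 in²;  r_min = √(I/A) = √(0.2768/1.823) = 0.3897 in
L_e = K·L = 0.7 × 75.2 = 52.64 in
λ = L_e / r_min = 52.640 / 0.3897 = 135

λ ≈ 135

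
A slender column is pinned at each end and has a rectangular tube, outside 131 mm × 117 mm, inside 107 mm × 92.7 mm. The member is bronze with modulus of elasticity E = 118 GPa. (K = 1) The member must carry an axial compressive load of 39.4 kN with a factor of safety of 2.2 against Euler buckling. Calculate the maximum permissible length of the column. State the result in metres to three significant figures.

L_max ≈ 11.8 m

Weak-axis I_min = (h_o·b_o³ − h_i·b_i³)/12 with b_o = 117, b_i = 92.70 mm (shorter outer/inner sides).
I_min = (131×117³ − 107.0×92.70³)/12 = 1.038×10^7 mm⁴
I = 1.038×10^-5 m⁴
Required critical load P_cr = n·P = 2.2 × 39.4 = 86.68 kN = 8.668×10^4 N
From P_cr = π²EI/(K·L)²:  L = (1/K)·√(π²EI/P_cr) = (1/1)·√(π²×1.18×10^11×1.038×10^-5/8.668×10^4)
L = 11.8 m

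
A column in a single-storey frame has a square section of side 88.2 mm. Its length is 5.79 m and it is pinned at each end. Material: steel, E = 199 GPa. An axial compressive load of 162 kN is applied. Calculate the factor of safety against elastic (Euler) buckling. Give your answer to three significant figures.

I = a⁴/12 = 88.2⁴/12 = 5.043×10^6 mm⁴
I = 5.043×10^6 mm⁴ = 5.043×10^-6 m⁴
Effective length L_e = K·L = 1 × 5.79 = 5.790 m
P_cr = π²EI / L_e² = π² × 199×10⁹ × 5.043×10^-6 / 5.790² = 2.955×10^5 N
Factor of safety n = P_cr / P = 295.45 / 162 = 1.82

n ≈ 1.82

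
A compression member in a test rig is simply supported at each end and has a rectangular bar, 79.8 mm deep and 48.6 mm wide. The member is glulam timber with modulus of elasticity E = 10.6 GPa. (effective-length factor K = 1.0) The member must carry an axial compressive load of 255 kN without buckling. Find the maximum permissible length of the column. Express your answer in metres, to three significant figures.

Buckling occurs about the weak axis: I_min = h·b³/12 with b = 48.6 mm (the shorter side).
I_min = 79.8×48.6³/12 = 7.634×10^5 mm⁴
I = 7.634×10^-7 m⁴
At the buckling limit P_cr = P = 2.550×10^5 N
From P_cr = π²EI/(K·L)²:  L = (1/K)·√(π²EI/P_cr) = (1/1)·√(π²×1.06×10^10×7.634×10^-7/2.550×10^5)
L = 0.560 m

L_max ≈ 0.560 m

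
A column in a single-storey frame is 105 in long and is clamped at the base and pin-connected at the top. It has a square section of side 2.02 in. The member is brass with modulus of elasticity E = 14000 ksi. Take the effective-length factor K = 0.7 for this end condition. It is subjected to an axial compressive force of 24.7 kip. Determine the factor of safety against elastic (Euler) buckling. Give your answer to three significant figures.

I = a⁴/12 = 2.02⁴/12 = 1.387 in⁴
Effective length L_e = K·L = 0.7 × 105 = 73.50 in
P_cr = π²EI / L_e² = π² × 14000×10³ × 1.387 / 73.50² = 3.549×10^4 lb
Factor of safety n = P_cr / P = 35.488 / 24.7 = 1.44

n ≈ 1.44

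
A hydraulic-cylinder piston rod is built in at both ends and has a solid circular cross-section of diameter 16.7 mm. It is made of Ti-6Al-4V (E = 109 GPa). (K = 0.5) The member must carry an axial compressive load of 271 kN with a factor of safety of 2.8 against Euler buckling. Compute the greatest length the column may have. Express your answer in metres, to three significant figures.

L_max ≈ 0.147 m

I = πd⁴/64 = π×16.7⁴/64 = 3.818×10^3 mm⁴
I = 3.818×10^-9 m⁴
Required critical load P_cr = n·P = 2.8 × 271 = 758.8 kN = 7.588×10^5 N
From P_cr = π²EI/(K·L)²:  L = (1/K)·√(π²EI/P_cr) = (1/0.5)·√(π²×1.09×10^11×3.818×10^-9/7.588×10^5)
L = 0.147 m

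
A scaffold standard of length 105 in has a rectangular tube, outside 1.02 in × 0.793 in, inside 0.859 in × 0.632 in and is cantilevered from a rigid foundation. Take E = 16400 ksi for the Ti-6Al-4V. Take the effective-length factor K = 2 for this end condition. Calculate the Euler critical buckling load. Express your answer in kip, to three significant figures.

Weak-axis I_min = (h_o·b_o³ − h_i·b_i³)/12 with b_o = 0.793, b_i = 0.6320 in (shorter outer/inner sides).
I_min = (1.02×0.793³ − 0.8590×0.6320³)/12 = 2.432×10^-2 in⁴
Effective length L_e = K·L = 2 × 105 = 210.0 in
P_cr = π²EI / L_e² = π² × 16400×10³ × 2.432×10^-2 / 210.0² = 89.25 lb

P_cr ≈ 0.0893 kip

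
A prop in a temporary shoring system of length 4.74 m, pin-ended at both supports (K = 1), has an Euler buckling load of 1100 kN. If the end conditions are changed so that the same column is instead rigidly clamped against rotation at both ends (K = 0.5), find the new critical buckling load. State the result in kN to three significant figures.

P_cr ≈ 4400 kN

P_cr ∝ 1/K², so P_cr,new = P_cr,old × (K_old/K_new)² = 1100 × (1/0.5)²
= 1100 × 4.000 = 4400 kN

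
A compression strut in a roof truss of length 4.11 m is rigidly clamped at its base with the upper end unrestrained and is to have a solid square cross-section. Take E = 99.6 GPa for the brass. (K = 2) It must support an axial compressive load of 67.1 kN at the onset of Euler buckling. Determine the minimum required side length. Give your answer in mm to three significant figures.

L_e = K·L = 2 × 4.11 = 8.220 m
Required I = P_cr·L_e²/(π²E) = 6.710×10^4 × 8.220² / (π² × 9.96×10^10) = 4.612×10^-6 m⁴
I_req = 4.612×10^6 mm⁴
Solid square: I = a⁴/12  ⇒  a = (12I)^(1/4) = (12×4.612×10^6)^(1/4) = 86.3 mm

a ≈ 86.3 mm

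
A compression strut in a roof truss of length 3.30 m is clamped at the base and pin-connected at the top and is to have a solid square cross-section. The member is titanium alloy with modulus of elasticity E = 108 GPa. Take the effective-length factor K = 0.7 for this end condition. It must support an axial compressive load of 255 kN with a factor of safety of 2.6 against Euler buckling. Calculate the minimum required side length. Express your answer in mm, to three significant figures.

a ≈ 79.4 mm

Required P_cr = n·P = 2.6 × 255 = 663.0 kN
L_e = K·L = 0.7 × 3.30 = 2.310 m
Required I = P_cr·L_e²/(π²E) = 6.630×10^5 × 2.310² / (π² × 1.08×10^11) = 3.319×10^-6 m⁴
I_req = 3.319×10^6 mm⁴
Solid square: I = a⁴/12  ⇒  a = (12I)^(1/4) = (12×3.319×10^6)^(1/4) = 79.4 mm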